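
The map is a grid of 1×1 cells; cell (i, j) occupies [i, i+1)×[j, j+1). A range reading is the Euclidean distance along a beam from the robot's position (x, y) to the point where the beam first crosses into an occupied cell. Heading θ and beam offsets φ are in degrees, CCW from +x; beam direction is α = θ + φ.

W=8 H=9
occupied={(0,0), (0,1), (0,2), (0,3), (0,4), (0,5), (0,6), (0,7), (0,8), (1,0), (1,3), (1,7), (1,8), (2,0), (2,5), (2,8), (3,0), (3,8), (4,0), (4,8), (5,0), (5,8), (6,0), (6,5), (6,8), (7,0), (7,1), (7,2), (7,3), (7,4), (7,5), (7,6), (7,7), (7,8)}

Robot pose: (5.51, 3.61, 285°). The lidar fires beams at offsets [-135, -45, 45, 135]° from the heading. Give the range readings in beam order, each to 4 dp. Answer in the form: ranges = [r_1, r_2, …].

ranges = [2.8983, 3.0138, 1.7205, 1.6050]

beam 1: φ=-135°, α=150°
  direction (-0.8660, 0.5000); cell (5,3); t to first gridline: x 0.5889, y 0.7800 (then +1.1547 / +2.0000)
    (4,3) via x @ 0.5889
    (4,4) via y @ 0.7800
    (3,4) via x @ 1.7436
    (3,5) via y @ 2.7800
    (2,5) via x @ 2.8983  # hit
  → r_1 = 2.8983
beam 2: φ=-45°, α=240°
  direction (-0.5000, -0.8660); cell (5,3); t to first gridline: x 1.0200, y 0.7044 (then +2.0000 / +1.1547)
    (5,2) via y @ 0.7044
    (4,2) via x @ 1.0200
    (4,1) via y @ 1.8591
    (4,0) via y @ 3.0138  # hit
  → r_2 = 3.0138
beam 3: φ=45°, α=330°
  direction (0.8660, -0.5000); cell (5,3); t to first gridline: x 0.5658, y 1.2200 (then +1.1547 / +2.0000)
    (6,3) via x @ 0.5658
    (6,2) via y @ 1.2200
    (7,2) via x @ 1.7205  # hit
  → r_3 = 1.7205
beam 4: φ=135°, α=60°
  direction (0.5000, 0.8660); cell (5,3); t to first gridline: x 0.9800, y 0.4503 (then +2.0000 / +1.1547)
    (5,4) via y @ 0.4503
    (6,4) via x @ 0.9800
    (6,5) via y @ 1.6050  # hit
  → r_4 = 1.6050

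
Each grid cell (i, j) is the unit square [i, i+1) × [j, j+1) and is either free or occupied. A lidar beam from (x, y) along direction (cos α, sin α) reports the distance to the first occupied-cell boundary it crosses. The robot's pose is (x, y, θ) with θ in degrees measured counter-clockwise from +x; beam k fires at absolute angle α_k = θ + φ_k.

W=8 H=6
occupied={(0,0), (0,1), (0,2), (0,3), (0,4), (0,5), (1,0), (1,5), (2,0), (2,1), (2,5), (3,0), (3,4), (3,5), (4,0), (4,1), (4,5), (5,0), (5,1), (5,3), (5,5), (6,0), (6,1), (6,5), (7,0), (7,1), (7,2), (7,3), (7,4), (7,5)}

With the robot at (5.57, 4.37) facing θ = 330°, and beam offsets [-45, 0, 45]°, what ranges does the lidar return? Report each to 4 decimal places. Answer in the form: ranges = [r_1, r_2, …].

ranges = [0.3831, 1.6512, 1.4804]

beam 1: φ=-45°, α=285°
  direction (0.2588, -0.9659); cell (5,4); t to first gridline: x 1.6614, y 0.3831 (then +3.8637 / +1.0353)
    (5,3) via y @ 0.3831  # hit
  → r_1 = 0.3831
beam 2: φ=0°, α=330°
  direction (0.8660, -0.5000); cell (5,4); t to first gridline: x 0.4965, y 0.7400 (then +1.1547 / +2.0000)
    (6,4) via x @ 0.4965
    (6,3) via y @ 0.7400
    (7,3) via x @ 1.6512  # hit
  → r_2 = 1.6512
beam 3: φ=45°, α=15°
  direction (0.9659, 0.2588); cell (5,4); t to first gridline: x 0.4452, y 2.4341 (then +1.0353 / +3.8637)
    (6,4) via x @ 0.4452
    (7,4) via x @ 1.4804  # hit
  → r_3 = 1.4804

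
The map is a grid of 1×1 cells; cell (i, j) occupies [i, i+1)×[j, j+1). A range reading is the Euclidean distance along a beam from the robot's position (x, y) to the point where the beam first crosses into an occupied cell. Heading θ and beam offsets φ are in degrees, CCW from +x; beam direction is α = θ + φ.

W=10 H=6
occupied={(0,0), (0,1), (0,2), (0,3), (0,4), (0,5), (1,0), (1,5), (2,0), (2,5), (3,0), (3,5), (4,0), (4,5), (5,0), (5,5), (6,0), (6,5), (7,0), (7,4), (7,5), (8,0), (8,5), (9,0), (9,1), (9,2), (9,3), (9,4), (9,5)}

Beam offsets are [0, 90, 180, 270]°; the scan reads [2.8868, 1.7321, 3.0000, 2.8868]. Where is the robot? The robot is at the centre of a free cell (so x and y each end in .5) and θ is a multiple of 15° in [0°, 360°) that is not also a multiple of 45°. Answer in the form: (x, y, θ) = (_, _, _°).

Candidates: 31 free-cell centres × 16 headings = 496 poses. Raycast each; keep the one whose scan matches to 4 dp.
  (2.5, 3.5, 300°): beam 2 = 3.0000 ≠ 1.7321 ✗
  (6.5, 3.5, 300°): beam 2 = 1.0000 ≠ 1.7321 ✗
  (8.5, 3.5, 210°): beam 1 = 5.0000 ≠ 2.8868 ✗
  …
  (3.5, 2.5, 150°): r_1=2.8868, r_2=1.7321, r_3=3.0000, r_4=2.8868 — all match ✓
Unique over the lattice → pose = (3.5, 2.5, 150°).

(x, y, θ) = (3.5, 2.5, 150°)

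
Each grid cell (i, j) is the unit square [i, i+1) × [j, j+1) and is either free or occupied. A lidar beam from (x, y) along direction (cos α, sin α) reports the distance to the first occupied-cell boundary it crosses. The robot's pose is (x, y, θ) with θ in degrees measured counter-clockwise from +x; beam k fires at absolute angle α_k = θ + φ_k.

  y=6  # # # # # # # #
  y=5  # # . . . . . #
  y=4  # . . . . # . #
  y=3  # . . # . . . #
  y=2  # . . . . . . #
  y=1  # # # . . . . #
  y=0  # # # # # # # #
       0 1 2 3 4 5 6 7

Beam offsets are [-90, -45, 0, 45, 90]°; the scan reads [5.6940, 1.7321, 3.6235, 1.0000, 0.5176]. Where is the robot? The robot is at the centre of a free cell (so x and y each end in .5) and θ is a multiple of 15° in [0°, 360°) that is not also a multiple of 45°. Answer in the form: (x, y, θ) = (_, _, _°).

The pose lattice has 25·16 = 400 candidates. Test each by forward raycasting.
  (3.5, 2.5, 285°): beam 1 = 1.9319 ≠ 5.6940 ✗
  (4.5, 4.5, 165°): beam 1 = 1.5529 ≠ 5.6940 ✗
  (2.5, 5.5, 105°): beam 1 = 1.9319 ≠ 5.6940 ✗
  (6.5, 1.5, 210°): beam 1 = 2.8868 ≠ 5.6940 ✗
  …
  (1.5, 2.5, 75°): r_1=5.6940, r_2=1.7321, r_3=3.6235, r_4=1.0000, r_5=0.5176 — all match ✓
No second candidate reproduces the full scan.

(x, y, θ) = (1.5, 2.5, 75°)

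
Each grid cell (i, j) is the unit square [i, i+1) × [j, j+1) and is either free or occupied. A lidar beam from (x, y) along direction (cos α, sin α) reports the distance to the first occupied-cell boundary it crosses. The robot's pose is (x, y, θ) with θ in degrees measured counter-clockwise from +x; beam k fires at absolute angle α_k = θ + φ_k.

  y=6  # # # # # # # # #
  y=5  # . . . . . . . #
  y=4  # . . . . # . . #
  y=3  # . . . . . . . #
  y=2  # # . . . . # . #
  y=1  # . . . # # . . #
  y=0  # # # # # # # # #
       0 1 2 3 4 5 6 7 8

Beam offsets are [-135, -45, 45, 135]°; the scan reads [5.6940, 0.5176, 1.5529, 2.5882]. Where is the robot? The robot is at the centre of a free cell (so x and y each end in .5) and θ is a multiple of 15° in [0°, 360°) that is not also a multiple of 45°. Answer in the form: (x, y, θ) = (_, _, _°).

The pose lattice has 30·16 = 480 candidates. Test each by forward raycasting.
  (4.5, 2.5, 330°): beam 1 = 3.6235 ≠ 5.6940 ✗
  (5.5, 2.5, 105°): beam 1 = 0.5774 ≠ 5.6940 ✗
  (2.5, 1.5, 195°): beam 1 = 5.1962 ≠ 5.6940 ✗
  (6.5, 5.5, 300°): beam 1 = 1.9319 ≠ 5.6940 ✗
  (7.5, 1.5, 105°): beam 1 = 0.5774 ≠ 5.6940 ✗
  …
  (6.5, 3.5, 300°): r_1=5.6940, r_2=0.5176, r_3=1.5529, r_4=2.5882 — all match ✓
Unique over the lattice → pose = (6.5, 3.5, 300°).

(x, y, θ) = (6.5, 3.5, 300°)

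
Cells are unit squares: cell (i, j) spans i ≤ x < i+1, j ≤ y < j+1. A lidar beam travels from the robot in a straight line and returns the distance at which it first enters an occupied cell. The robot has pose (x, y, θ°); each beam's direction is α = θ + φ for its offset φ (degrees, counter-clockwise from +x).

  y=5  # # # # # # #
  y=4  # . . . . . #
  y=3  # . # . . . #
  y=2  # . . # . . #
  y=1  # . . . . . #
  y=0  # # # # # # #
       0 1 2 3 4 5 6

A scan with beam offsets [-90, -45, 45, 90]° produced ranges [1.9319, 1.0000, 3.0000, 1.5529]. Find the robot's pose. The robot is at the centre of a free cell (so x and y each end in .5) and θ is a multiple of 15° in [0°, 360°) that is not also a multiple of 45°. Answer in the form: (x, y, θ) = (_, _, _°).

(x, y, θ) = (2.5, 1.5, 75°)

The pose lattice has 18·16 = 288 candidates. Test each by forward raycasting.
  (2.5, 2.5, 195°): beam 1 = 0.5176 ≠ 1.9319 ✗
  (3.5, 1.5, 255°): beam 1 = 2.5882 ≠ 1.9319 ✗
  (5.5, 2.5, 120°): beam 1 = 0.5774 ≠ 1.9319 ✗
  …
  (2.5, 1.5, 75°): r_1=1.9319, r_2=1.0000, r_3=3.0000, r_4=1.5529 — all match ✓
Unique over the lattice → pose = (2.5, 1.5, 75°).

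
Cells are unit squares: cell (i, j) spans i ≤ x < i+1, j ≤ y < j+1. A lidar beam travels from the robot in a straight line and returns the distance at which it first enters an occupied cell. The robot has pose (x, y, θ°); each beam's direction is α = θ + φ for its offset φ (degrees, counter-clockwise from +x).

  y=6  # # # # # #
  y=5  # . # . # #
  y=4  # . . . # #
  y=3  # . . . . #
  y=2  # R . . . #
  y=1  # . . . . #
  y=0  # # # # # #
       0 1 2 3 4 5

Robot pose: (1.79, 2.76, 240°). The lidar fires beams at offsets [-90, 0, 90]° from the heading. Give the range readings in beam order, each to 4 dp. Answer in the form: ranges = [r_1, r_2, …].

ranges = [0.9122, 1.5800, 3.5200]

beam 1: φ=-90°, α=150°
  direction (-0.8660, 0.5000); cell (1,2); t to first gridline: x 0.9122, y 0.4800 (then +1.1547 / +2.0000)
    (1,3) via y @ 0.4800
    (0,3) via x @ 0.9122  # hit
  → r_1 = 0.9122
beam 2: φ=0°, α=240°
  direction (-0.5000, -0.8660); cell (1,2); t to first gridline: x 1.5800, y 0.8776 (then +2.0000 / +1.1547)
    (1,1) via y @ 0.8776
    (0,1) via x @ 1.5800  # hit
  → r_2 = 1.5800
beam 3: φ=90°, α=330°
  direction (0.8660, -0.5000); cell (1,2); t to first gridline: x 0.2425, y 1.5200 (then +1.1547 / +2.0000)
    (2,2) via x @ 0.2425
    (3,2) via x @ 1.3972
    (3,1) via y @ 1.5200
    (4,1) via x @ 2.5519
    (4,0) via y @ 3.5200  # hit
  → r_3 = 3.5200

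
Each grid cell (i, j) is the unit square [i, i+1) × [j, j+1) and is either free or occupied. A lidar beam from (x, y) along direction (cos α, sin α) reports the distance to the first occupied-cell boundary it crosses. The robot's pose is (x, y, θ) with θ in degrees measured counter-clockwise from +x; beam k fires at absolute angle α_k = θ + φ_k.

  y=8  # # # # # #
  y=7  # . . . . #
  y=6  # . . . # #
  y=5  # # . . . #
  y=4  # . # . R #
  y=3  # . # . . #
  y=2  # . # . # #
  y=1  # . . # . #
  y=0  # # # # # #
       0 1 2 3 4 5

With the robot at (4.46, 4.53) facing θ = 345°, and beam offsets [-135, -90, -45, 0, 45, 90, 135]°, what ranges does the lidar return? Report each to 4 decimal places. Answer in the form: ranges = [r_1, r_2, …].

beam 1: φ=-135°, α=210°
  cosα=-0.8660 sinα=-0.5000 | (4,4) | tMaxX 0.5312 tMaxY 1.0600 | tΔX 1.1547 tΔY 2.0000
    t=0.5312 [x] (3,4)
    t=1.0600 [y] (3,3)
    t=1.6859 [x] (2,3) — stop
  → r_1 = 1.6859
beam 2: φ=-90°, α=255°
  cosα=-0.2588 sinα=-0.9659 | (4,4) | tMaxX 1.7773 tMaxY 0.5487 | tΔX 3.8637 tΔY 1.0353
    t=0.5487 [y] (4,3)
    t=1.5840 [y] (4,2) — stop
  → r_2 = 1.5840
beam 3: φ=-45°, α=300°
  cosα=0.5000 sinα=-0.8660 | (4,4) | tMaxX 1.0800 tMaxY 0.6120 | tΔX 2.0000 tΔY 1.1547
    t=0.6120 [y] (4,3)
    t=1.0800 [x] (5,3) — stop
  → r_3 = 1.0800
beam 4: φ=0°, α=345°
  cosα=0.9659 sinα=-0.2588 | (4,4) | tMaxX 0.5590 tMaxY 2.0478 | tΔX 1.0353 tΔY 3.8637
    t=0.5590 [x] (5,4) — stop
  → r_4 = 0.5590
beam 5: φ=45°, α=30°
  cosα=0.8660 sinα=0.5000 | (4,4) | tMaxX 0.6235 tMaxY 0.9400 | tΔX 1.1547 tΔY 2.0000
    t=0.6235 [x] (5,4) — stop
  → r_5 = 0.6235
beam 6: φ=90°, α=75°
  cosα=0.2588 sinα=0.9659 | (4,4) | tMaxX 2.0864 tMaxY 0.4866 | tΔX 3.8637 tΔY 1.0353
    t=0.4866 [y] (4,5)
    t=1.5219 [y] (4,6) — stop
  → r_6 = 1.5219
beam 7: φ=135°, α=120°
  cosα=-0.5000 sinα=0.8660 | (4,4) | tMaxX 0.9200 tMaxY 0.5427 | tΔX 2.0000 tΔY 1.1547
    t=0.5427 [y] (4,5)
    t=0.9200 [x] (3,5)
    t=1.6974 [y] (3,6)
    t=2.8521 [y] (3,7)
    t=2.9200 [x] (2,7)
    t=4.0068 [y] (2,8) — stop
  → r_7 = 4.0068

ranges = [1.6859, 1.5840, 1.0800, 0.5590, 0.6235, 1.5219, 4.0068]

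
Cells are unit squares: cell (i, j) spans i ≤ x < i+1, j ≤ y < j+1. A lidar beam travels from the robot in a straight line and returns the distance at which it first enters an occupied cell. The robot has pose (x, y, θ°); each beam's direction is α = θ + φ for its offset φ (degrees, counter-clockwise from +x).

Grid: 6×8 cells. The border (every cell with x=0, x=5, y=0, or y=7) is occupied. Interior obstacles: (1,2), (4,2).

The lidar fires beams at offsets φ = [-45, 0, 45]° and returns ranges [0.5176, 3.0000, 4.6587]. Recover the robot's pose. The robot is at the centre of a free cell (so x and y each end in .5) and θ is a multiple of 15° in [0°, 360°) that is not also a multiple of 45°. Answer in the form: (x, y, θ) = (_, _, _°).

Candidates: 22 free-cell centres × 16 headings = 352 poses. Raycast each; keep the one whose scan matches to 4 dp.
  (3.5, 4.5, 300°): beam 1 = 3.6235 ≠ 0.5176 ✗
  (2.5, 4.5, 300°): beam 1 = 1.9319 ≠ 0.5176 ✗
  (2.5, 2.5, 165°): beam 1 = 3.0000 ≠ 0.5176 ✗
  (4.5, 1.5, 195°): beam 1 = 2.8868 ≠ 0.5176 ✗
  …
  (3.5, 2.5, 60°): r_1=0.5176, r_2=3.0000, r_3=4.6587 — all match ✓
Only this pose fits every beam.

(x, y, θ) = (3.5, 2.5, 60°)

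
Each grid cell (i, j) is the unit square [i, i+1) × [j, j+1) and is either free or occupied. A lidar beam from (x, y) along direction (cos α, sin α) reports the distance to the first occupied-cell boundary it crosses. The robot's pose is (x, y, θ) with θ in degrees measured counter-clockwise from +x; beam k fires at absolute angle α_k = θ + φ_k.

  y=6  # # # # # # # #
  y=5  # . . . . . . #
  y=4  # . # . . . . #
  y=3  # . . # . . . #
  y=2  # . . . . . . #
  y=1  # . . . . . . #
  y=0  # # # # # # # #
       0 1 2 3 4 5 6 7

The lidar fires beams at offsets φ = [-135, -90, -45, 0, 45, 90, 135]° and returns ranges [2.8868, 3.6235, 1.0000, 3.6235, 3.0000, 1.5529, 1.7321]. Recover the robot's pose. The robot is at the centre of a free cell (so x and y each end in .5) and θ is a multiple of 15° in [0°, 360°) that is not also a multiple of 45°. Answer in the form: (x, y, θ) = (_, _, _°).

The pose lattice has 28·16 = 448 candidates. Test each by forward raycasting.
  (4.5, 1.5, 300°): beam 1 = 3.6235 ≠ 2.8868 ✗
  (3.5, 1.5, 210°): beam 1 = 1.5529 ≠ 2.8868 ✗
  (6.5, 5.5, 285°): beam 1 = 1.0000 ≠ 2.8868 ✗
  (5.5, 2.5, 150°): beam 1 = 1.5529 ≠ 2.8868 ✗
  …
  (4.5, 2.5, 165°): r_1=2.8868, r_2=3.6235, r_3=1.0000, r_4=3.6235, r_5=3.0000, r_6=1.5529, r_7=1.7321 — all match ✓
No second candidate reproduces the full scan.

(x, y, θ) = (4.5, 2.5, 165°)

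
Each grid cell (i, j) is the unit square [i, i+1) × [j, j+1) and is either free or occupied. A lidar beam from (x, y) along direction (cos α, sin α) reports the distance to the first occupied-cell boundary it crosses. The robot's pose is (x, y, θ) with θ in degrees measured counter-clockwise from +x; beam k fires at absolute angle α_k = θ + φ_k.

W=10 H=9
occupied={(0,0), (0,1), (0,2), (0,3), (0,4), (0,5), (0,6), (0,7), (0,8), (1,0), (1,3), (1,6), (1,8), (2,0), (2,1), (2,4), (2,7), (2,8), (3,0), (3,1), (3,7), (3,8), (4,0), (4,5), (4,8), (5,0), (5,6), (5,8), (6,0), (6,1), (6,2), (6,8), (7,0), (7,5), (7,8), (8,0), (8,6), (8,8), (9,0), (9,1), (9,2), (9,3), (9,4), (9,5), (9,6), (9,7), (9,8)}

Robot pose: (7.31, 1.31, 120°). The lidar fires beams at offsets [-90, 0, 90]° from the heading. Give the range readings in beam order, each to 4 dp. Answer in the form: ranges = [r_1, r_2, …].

beam 1: φ=-90°, α=30°
  d=(0.8660,0.5000)  start (7,1)  tX=0.7967 tY=1.3800  stride 1/|dx|=1.1547 1/|dy|=2.0000
    cross x-line → (8,1), t=0.7967
    cross y-line → (8,2), t=1.3800
    cross x-line → (9,2), t=1.9514 (wall)
  → r_1 = 1.9514
beam 2: φ=0°, α=120°
  d=(-0.5000,0.8660)  start (7,1)  tX=0.6200 tY=0.7967  stride 1/|dx|=2.0000 1/|dy|=1.1547
    cross x-line → (6,1), t=0.6200 (wall)
  → r_2 = 0.6200
beam 3: φ=90°, α=210°
  d=(-0.8660,-0.5000)  start (7,1)  tX=0.3580 tY=0.6200  stride 1/|dx|=1.1547 1/|dy|=2.0000
    cross x-line → (6,1), t=0.3580 (wall)
  → r_3 = 0.3580

ranges = [1.9514, 0.6200, 0.3580]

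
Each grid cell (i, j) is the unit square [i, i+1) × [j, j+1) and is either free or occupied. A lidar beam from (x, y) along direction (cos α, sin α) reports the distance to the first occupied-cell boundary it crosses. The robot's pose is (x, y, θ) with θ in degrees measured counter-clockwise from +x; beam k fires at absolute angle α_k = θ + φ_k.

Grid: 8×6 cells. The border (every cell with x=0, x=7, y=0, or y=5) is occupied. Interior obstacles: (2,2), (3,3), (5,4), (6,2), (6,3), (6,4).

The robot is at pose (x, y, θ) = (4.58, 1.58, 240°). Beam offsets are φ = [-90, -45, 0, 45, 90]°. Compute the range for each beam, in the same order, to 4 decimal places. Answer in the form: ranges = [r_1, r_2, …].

beam 1: φ=-90°, α=150°
  direction (-0.8660, 0.5000); cell (4,1); t to first gridline: x 0.6697, y 0.8400 (then +1.1547 / +2.0000)
    (3,1) via x @ 0.6697
    (3,2) via y @ 0.8400
    (2,2) via x @ 1.8244  # hit
  → r_1 = 1.8244
beam 2: φ=-45°, α=195°
  direction (-0.9659, -0.2588); cell (4,1); t to first gridline: x 0.6005, y 2.2409 (then +1.0353 / +3.8637)
    (3,1) via x @ 0.6005
    (2,1) via x @ 1.6357
    (2,0) via y @ 2.2409  # hit
  → r_2 = 2.2409
beam 3: φ=0°, α=240°
  direction (-0.5000, -0.8660); cell (4,1); t to first gridline: x 1.1600, y 0.6697 (then +2.0000 / +1.1547)
    (4,0) via y @ 0.6697  # hit
  → r_3 = 0.6697
beam 4: φ=45°, α=285°
  direction (0.2588, -0.9659); cell (4,1); t to first gridline: x 1.6228, y 0.6005 (then +3.8637 / +1.0353)
    (4,0) via y @ 0.6005  # hit
  → r_4 = 0.6005
beam 5: φ=90°, α=330°
  direction (0.8660, -0.5000); cell (4,1); t to first gridline: x 0.4850, y 1.1600 (then +1.1547 / +2.0000)
    (5,1) via x @ 0.4850
    (5,0) via y @ 1.1600  # hit
  → r_5 = 1.1600

ranges = [1.8244, 2.2409, 0.6697, 0.6005, 1.1600]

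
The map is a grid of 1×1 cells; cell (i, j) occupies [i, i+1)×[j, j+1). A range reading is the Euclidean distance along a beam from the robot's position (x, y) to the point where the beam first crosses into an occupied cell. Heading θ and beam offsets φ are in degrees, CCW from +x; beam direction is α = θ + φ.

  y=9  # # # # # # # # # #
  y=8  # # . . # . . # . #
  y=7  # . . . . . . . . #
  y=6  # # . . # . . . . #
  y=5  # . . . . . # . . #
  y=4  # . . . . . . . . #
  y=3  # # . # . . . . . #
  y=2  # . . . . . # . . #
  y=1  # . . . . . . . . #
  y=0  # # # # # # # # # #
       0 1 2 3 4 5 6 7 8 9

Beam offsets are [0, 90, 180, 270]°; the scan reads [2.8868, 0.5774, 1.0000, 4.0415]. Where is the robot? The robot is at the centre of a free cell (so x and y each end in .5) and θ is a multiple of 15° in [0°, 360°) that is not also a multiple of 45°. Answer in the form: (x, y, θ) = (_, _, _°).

(x, y, θ) = (5.5, 5.5, 300°)

Candidates: 55 free-cell centres × 16 headings = 880 poses. Raycast each; keep the one whose scan matches to 4 dp.
  (5.5, 3.5, 285°): beam 1 = 2.5882 ≠ 2.8868 ✗
  (7.5, 4.5, 30°): beam 1 = 1.7321 ≠ 2.8868 ✗
  (7.5, 4.5, 120°): beam 1 = 1.0000 ≠ 2.8868 ✗
  (1.5, 1.5, 165°): beam 1 = 0.5176 ≠ 2.8868 ✗
  …
  (5.5, 5.5, 300°): r_1=2.8868, r_2=0.5774, r_3=1.0000, r_4=4.0415 — all match ✓
No second candidate reproduces the full scan.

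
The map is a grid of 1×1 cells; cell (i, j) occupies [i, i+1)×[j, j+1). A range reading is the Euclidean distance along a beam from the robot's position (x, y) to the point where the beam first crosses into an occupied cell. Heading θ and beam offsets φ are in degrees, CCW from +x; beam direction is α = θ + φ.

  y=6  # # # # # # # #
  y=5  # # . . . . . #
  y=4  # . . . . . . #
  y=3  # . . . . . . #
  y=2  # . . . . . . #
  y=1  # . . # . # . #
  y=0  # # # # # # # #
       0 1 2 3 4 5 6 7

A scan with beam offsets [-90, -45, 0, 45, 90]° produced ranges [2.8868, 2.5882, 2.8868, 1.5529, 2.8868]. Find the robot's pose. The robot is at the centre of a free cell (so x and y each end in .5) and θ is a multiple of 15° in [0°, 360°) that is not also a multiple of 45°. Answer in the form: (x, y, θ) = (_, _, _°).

Enumerate (i+0.5, j+0.5, θ) over the 27 free cells and 16 admissible headings. For each, cast all 5 beams and compare to the given ranges.
  (6.5, 3.5, 120°): beam 1 = 0.5774 ≠ 2.8868 ✗
  (2.5, 2.5, 165°): beam 1 = 3.6235 ≠ 2.8868 ✗
  (2.5, 1.5, 30°): beam 1 = 0.5774 ≠ 2.8868 ✗
  …
  (3.5, 3.5, 210°): r_1=2.8868, r_2=2.5882, r_3=2.8868, r_4=1.5529, r_5=2.8868 — all match ✓
Unique over the lattice → pose = (3.5, 3.5, 210°).

(x, y, θ) = (3.5, 3.5, 210°)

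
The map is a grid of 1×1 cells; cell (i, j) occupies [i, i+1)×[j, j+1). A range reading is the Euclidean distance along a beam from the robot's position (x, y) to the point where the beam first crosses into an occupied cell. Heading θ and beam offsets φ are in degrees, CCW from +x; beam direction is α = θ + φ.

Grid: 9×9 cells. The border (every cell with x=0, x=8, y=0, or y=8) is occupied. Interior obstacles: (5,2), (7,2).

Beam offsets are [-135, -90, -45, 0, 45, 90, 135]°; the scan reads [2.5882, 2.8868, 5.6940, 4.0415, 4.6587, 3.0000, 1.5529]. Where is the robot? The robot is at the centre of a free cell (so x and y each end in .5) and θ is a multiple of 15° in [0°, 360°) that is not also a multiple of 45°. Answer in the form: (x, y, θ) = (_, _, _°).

The pose lattice has 47·16 = 752 candidates. Test each by forward raycasting.
  (7.5, 6.5, 60°): beam 1 = 1.9319 ≠ 2.5882 ✗
  (3.5, 5.5, 255°): beam 1 = 2.8868 ≠ 2.5882 ✗
  (5.5, 7.5, 150°): beam 1 = 1.9319 ≠ 2.5882 ✗
  …
  (3.5, 6.5, 300°): r_1=2.5882, r_2=2.8868, r_3=5.6940, r_4=4.0415, r_5=4.6587, r_6=3.0000, r_7=1.5529 — all match ✓
Only this pose fits every beam.

(x, y, θ) = (3.5, 6.5, 300°)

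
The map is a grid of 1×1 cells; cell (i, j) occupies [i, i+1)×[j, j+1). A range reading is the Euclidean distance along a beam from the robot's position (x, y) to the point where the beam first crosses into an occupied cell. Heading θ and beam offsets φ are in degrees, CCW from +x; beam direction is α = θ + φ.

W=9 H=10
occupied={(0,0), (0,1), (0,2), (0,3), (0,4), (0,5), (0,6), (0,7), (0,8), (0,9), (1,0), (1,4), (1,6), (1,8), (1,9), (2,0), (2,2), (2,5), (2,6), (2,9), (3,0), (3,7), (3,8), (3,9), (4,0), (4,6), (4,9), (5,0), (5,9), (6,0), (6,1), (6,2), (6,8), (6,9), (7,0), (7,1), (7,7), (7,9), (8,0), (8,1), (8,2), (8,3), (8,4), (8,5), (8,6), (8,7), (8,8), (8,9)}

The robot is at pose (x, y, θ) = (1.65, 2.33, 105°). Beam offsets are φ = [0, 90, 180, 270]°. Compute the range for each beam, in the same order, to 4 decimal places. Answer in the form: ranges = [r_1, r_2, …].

beam 1: φ=0°, α=105°
  dir = (cos 105°, sin 105°) = (-0.2588, 0.9659); from cell (1,2)
  next x-line at t=2.5114, next y-line at t=0.6936; Δt_x=3.8637, Δt_y=1.0353
    y: enter (1,3) at t=0.6936
    y: enter (1,4) at t=1.7289 ← occupied
  → r_1 = 1.7289
beam 2: φ=90°, α=195°
  dir = (cos 195°, sin 195°) = (-0.9659, -0.2588); from cell (1,2)
  next x-line at t=0.6729, next y-line at t=1.2750; Δt_x=1.0353, Δt_y=3.8637
    x: enter (0,2) at t=0.6729 ← occupied
  → r_2 = 0.6729
beam 3: φ=180°, α=285°
  dir = (cos 285°, sin 285°) = (0.2588, -0.9659); from cell (1,2)
  next x-line at t=1.3523, next y-line at t=0.3416; Δt_x=3.8637, Δt_y=1.0353
    y: enter (1,1) at t=0.3416
    x: enter (2,1) at t=1.3523
    y: enter (2,0) at t=1.3769 ← occupied
  → r_3 = 1.3769
beam 4: φ=270°, α=15°
  dir = (cos 15°, sin 15°) = (0.9659, 0.2588); from cell (1,2)
  next x-line at t=0.3623, next y-line at t=2.5887; Δt_x=1.0353, Δt_y=3.8637
    x: enter (2,2) at t=0.3623 ← occupied
  → r_4 = 0.3623

ranges = [1.7289, 0.6729, 1.3769, 0.3623]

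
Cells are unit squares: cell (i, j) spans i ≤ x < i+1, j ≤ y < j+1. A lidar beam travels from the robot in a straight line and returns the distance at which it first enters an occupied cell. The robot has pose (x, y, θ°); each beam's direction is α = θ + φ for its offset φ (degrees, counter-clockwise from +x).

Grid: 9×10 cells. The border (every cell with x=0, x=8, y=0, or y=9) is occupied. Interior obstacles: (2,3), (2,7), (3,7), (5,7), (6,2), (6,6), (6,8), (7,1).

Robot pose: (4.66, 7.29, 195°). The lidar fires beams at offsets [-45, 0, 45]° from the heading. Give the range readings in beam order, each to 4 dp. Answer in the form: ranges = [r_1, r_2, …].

beam 1: φ=-45°, α=150°
  d=(-0.8660,0.5000)  start (4,7)  tX=0.7621 tY=1.4200  stride 1/|dx|=1.1547 1/|dy|=2.0000
    cross x-line → (3,7), t=0.7621 (wall)
  → r_1 = 0.7621
beam 2: φ=0°, α=195°
  d=(-0.9659,-0.2588)  start (4,7)  tX=0.6833 tY=1.1205  stride 1/|dx|=1.0353 1/|dy|=3.8637
    cross x-line → (3,7), t=0.6833 (wall)
  → r_2 = 0.6833
beam 3: φ=45°, α=240°
  d=(-0.5000,-0.8660)  start (4,7)  tX=1.3200 tY=0.3349  stride 1/|dx|=2.0000 1/|dy|=1.1547
    cross y-line → (4,6), t=0.3349
    cross x-line → (3,6), t=1.3200
    cross y-line → (3,5), t=1.4896
    cross y-line → (3,4), t=2.6443
    cross x-line → (2,4), t=3.3200
    cross y-line → (2,3), t=3.7990 (wall)
  → r_3 = 3.7990

ranges = [0.7621, 0.6833, 3.7990]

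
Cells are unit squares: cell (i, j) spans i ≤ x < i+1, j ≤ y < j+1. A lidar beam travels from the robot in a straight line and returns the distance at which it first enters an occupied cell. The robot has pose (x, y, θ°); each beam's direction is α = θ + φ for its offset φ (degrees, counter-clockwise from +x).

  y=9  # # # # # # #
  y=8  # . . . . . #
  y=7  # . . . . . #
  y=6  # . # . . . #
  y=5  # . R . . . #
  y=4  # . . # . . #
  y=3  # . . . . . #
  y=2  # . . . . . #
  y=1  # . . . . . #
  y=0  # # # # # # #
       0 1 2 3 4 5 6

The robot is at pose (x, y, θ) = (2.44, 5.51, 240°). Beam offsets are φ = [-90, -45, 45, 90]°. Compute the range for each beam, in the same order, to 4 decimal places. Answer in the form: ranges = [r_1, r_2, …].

ranges = [1.6628, 1.4908, 4.6691, 1.0200]

beam 1: φ=-90°, α=150°
  dir = (cos 150°, sin 150°) = (-0.8660, 0.5000); from cell (2,5)
  next x-line at t=0.5081, next y-line at t=0.9800; Δt_x=1.1547, Δt_y=2.0000
    x: enter (1,5) at t=0.5081
    y: enter (1,6) at t=0.9800
    x: enter (0,6) at t=1.6628 ← occupied
  → r_1 = 1.6628
beam 2: φ=-45°, α=195°
  dir = (cos 195°, sin 195°) = (-0.9659, -0.2588); from cell (2,5)
  next x-line at t=0.4555, next y-line at t=1.9705; Δt_x=1.0353, Δt_y=3.8637
    x: enter (1,5) at t=0.4555
    x: enter (0,5) at t=1.4908 ← occupied
  → r_2 = 1.4908
beam 3: φ=45°, α=285°
  dir = (cos 285°, sin 285°) = (0.2588, -0.9659); from cell (2,5)
  next x-line at t=2.1637, next y-line at t=0.5280; Δt_x=3.8637, Δt_y=1.0353
    y: enter (2,4) at t=0.5280
    y: enter (2,3) at t=1.5633
    x: enter (3,3) at t=2.1637
    y: enter (3,2) at t=2.5985
    y: enter (3,1) at t=3.6338
    y: enter (3,0) at t=4.6691 ← occupied
  → r_3 = 4.6691
beam 4: φ=90°, α=330°
  dir = (cos 330°, sin 330°) = (0.8660, -0.5000); from cell (2,5)
  next x-line at t=0.6466, next y-line at t=1.0200; Δt_x=1.1547, Δt_y=2.0000
    x: enter (3,5) at t=0.6466
    y: enter (3,4) at t=1.0200 ← occupied
  → r_4 = 1.0200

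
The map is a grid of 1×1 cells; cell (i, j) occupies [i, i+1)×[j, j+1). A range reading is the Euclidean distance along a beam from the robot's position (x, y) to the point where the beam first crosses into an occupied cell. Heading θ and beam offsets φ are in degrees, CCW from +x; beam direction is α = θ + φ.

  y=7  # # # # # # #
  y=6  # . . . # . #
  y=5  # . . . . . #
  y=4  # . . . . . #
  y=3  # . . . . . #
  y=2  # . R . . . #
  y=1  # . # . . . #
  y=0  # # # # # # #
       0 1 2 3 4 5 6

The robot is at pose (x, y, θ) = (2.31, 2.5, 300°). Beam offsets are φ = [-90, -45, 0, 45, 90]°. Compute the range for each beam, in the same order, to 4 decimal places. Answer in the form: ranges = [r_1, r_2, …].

beam 1: φ=-90°, α=210°
  direction (-0.8660, -0.5000); cell (2,2); t to first gridline: x 0.3580, y 1.0000 (then +1.1547 / +2.0000)
    (1,2) via x @ 0.3580
    (1,1) via y @ 1.0000
    (0,1) via x @ 1.5127  # hit
  → r_1 = 1.5127
beam 2: φ=-45°, α=255°
  direction (-0.2588, -0.9659); cell (2,2); t to first gridline: x 1.1977, y 0.5176 (then +3.8637 / +1.0353)
    (2,1) via y @ 0.5176  # hit
  → r_2 = 0.5176
beam 3: φ=0°, α=300°
  direction (0.5000, -0.8660); cell (2,2); t to first gridline: x 1.3800, y 0.5774 (then +2.0000 / +1.1547)
    (2,1) via y @ 0.5774  # hit
  → r_3 = 0.5774
beam 4: φ=45°, α=345°
  direction (0.9659, -0.2588); cell (2,2); t to first gridline: x 0.7143, y 1.9319 (then +1.0353 / +3.8637)
    (3,2) via x @ 0.7143
    (4,2) via x @ 1.7496
    (4,1) via y @ 1.9319
    (5,1) via x @ 2.7849
    (6,1) via x @ 3.8202  # hit
  → r_4 = 3.8202
beam 5: φ=90°, α=30°
  direction (0.8660, 0.5000); cell (2,2); t to first gridline: x 0.7967, y 1.0000 (then +1.1547 / +2.0000)
    (3,2) via x @ 0.7967
    (3,3) via y @ 1.0000
    (4,3) via x @ 1.9514
    (4,4) via y @ 3.0000
    (5,4) via x @ 3.1061
    (6,4) via x @ 4.2608  # hit
  → r_5 = 4.2608

ranges = [1.5127, 0.5176, 0.5774, 3.8202, 4.2608]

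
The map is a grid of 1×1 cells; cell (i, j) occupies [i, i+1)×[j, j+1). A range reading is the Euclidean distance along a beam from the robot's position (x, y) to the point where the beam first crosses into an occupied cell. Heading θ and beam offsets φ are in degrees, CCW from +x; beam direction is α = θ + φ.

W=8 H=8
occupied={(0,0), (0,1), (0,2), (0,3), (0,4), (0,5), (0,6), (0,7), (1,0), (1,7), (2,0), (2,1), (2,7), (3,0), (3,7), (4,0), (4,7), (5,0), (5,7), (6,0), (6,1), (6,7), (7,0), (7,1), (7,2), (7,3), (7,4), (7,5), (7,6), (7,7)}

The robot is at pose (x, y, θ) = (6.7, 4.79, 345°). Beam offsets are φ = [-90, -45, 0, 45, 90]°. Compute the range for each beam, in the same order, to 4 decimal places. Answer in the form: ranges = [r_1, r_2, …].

ranges = [3.9237, 0.6000, 0.3106, 0.3464, 1.1591]

beam 1: φ=-90°, α=255°
  cosα=-0.2588 sinα=-0.9659 | (6,4) | tMaxX 2.7046 tMaxY 0.8179 | tΔX 3.8637 tΔY 1.0353
    t=0.8179 [y] (6,3)
    t=1.8531 [y] (6,2)
    t=2.7046 [x] (5,2)
    t=2.8884 [y] (5,1)
    t=3.9237 [y] (5,0) — stop
  → r_1 = 3.9237
beam 2: φ=-45°, α=300°
  cosα=0.5000 sinα=-0.8660 | (6,4) | tMaxX 0.6000 tMaxY 0.9122 | tΔX 2.0000 tΔY 1.1547
    t=0.6000 [x] (7,4) — stop
  → r_2 = 0.6000
beam 3: φ=0°, α=345°
  cosα=0.9659 sinα=-0.2588 | (6,4) | tMaxX 0.3106 tMaxY 3.0523 | tΔX 1.0353 tΔY 3.8637
    t=0.3106 [x] (7,4) — stop
  → r_3 = 0.3106
beam 4: φ=45°, α=30°
  cosα=0.8660 sinα=0.5000 | (6,4) | tMaxX 0.3464 tMaxY 0.4200 | tΔX 1.1547 tΔY 2.0000
    t=0.3464 [x] (7,4) — stop
  → r_4 = 0.3464
beam 5: φ=90°, α=75°
  cosα=0.2588 sinα=0.9659 | (6,4) | tMaxX 1.1591 tMaxY 0.2174 | tΔX 3.8637 tΔY 1.0353
    t=0.2174 [y] (6,5)
    t=1.1591 [x] (7,5) — stop
  → r_5 = 1.1591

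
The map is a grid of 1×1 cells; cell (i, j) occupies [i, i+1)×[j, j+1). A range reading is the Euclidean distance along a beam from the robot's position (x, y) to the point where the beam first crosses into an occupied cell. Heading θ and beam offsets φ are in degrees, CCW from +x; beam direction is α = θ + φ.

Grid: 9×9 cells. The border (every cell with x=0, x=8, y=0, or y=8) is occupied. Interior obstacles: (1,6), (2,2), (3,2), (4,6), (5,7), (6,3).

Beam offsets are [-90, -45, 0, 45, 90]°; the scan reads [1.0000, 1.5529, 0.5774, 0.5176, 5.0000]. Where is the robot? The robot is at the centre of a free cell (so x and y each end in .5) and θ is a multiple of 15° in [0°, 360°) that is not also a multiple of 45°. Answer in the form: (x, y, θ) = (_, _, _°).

(x, y, θ) = (1.5, 2.5, 330°)

Candidates: 43 free-cell centres × 16 headings = 688 poses. Raycast each; keep the one whose scan matches to 4 dp.
  (5.5, 3.5, 75°): beam 1 = 0.5176 ≠ 1.0000 ✗
  (3.5, 4.5, 255°): beam 1 = 2.5882 ≠ 1.0000 ✗
  (3.5, 5.5, 75°): beam 1 = 4.6587 ≠ 1.0000 ✗
  (5.5, 5.5, 30°): beam 1 = 1.7321 ≠ 1.0000 ✗
  …
  (1.5, 2.5, 330°): r_1=1.0000, r_2=1.5529, r_3=0.5774, r_4=0.5176, r_5=5.0000 — all match ✓
No second candidate reproduces the full scan.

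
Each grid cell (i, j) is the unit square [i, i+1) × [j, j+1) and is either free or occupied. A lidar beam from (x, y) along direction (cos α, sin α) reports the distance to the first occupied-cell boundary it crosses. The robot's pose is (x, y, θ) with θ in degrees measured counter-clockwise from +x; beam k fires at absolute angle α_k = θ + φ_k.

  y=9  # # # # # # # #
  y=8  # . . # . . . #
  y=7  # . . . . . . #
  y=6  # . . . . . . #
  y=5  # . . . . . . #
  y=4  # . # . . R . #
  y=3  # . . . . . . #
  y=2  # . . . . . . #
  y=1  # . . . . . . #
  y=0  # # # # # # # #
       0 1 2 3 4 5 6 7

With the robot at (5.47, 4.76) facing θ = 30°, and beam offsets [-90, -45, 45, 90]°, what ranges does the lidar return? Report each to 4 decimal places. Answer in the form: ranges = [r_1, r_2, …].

beam 1: φ=-90°, α=300°
  cosα=0.5000 sinα=-0.8660 | (5,4) | tMaxX 1.0600 tMaxY 0.8776 | tΔX 2.0000 tΔY 1.1547
    t=0.8776 [y] (5,3)
    t=1.0600 [x] (6,3)
    t=2.0323 [y] (6,2)
    t=3.0600 [x] (7,2) — stop
  → r_1 = 3.0600
beam 2: φ=-45°, α=345°
  cosα=0.9659 sinα=-0.2588 | (5,4) | tMaxX 0.5487 tMaxY 2.9364 | tΔX 1.0353 tΔY 3.8637
    t=0.5487 [x] (6,4)
    t=1.5840 [x] (7,4) — stop
  → r_2 = 1.5840
beam 3: φ=45°, α=75°
  cosα=0.2588 sinα=0.9659 | (5,4) | tMaxX 2.0478 tMaxY 0.2485 | tΔX 3.8637 tΔY 1.0353
    t=0.2485 [y] (5,5)
    t=1.2837 [y] (5,6)
    t=2.0478 [x] (6,6)
    t=2.3190 [y] (6,7)
    t=3.3543 [y] (6,8)
    t=4.3896 [y] (6,9) — stop
  → r_3 = 4.3896
beam 4: φ=90°, α=120°
  cosα=-0.5000 sinα=0.8660 | (5,4) | tMaxX 0.9400 tMaxY 0.2771 | tΔX 2.0000 tΔY 1.1547
    t=0.2771 [y] (5,5)
    t=0.9400 [x] (4,5)
    t=1.4318 [y] (4,6)
    t=2.5865 [y] (4,7)
    t=2.9400 [x] (3,7)
    t=3.7412 [y] (3,8) — stop
  → r_4 = 3.7412

ranges = [3.0600, 1.5840, 4.3896, 3.7412]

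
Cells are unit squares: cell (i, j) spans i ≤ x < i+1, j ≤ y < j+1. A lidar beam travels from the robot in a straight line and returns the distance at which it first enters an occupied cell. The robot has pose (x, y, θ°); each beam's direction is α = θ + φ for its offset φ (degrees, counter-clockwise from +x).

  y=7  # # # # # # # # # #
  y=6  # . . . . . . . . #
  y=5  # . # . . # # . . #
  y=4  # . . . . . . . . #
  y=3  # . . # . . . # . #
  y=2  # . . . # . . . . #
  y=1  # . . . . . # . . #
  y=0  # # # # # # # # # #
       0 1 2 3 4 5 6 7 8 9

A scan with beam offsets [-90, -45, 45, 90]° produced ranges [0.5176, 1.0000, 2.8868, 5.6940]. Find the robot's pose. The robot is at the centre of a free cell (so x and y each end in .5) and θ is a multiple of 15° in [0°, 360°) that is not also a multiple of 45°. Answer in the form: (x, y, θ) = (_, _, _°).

(x, y, θ) = (4.5, 6.5, 195°)

Enumerate (i+0.5, j+0.5, θ) over the 41 free cells and 16 admissible headings. For each, cast all 4 beams and compare to the given ranges.
  (1.5, 3.5, 150°): beam 1 = 1.7321 ≠ 0.5176 ✗
  (4.5, 6.5, 105°): beam 1 = 1.9319 ≠ 0.5176 ✗
  (6.5, 6.5, 345°): beam 2 = 0.5774 ≠ 1.0000 ✗
  (8.5, 3.5, 120°): beam 1 = 0.5774 ≠ 0.5176 ✗
  …
  (4.5, 6.5, 195°): r_1=0.5176, r_2=1.0000, r_3=2.8868, r_4=5.6940 — all match ✓
No second candidate reproduces the full scan.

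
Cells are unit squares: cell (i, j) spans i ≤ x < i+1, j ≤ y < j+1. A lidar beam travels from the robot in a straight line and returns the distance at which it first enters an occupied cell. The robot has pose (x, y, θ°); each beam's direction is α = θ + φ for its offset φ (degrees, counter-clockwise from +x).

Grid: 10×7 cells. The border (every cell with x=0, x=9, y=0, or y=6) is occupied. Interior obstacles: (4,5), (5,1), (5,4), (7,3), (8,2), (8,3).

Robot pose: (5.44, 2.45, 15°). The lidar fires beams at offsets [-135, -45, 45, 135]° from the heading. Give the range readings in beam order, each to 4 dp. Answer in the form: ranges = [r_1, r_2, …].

ranges = [0.5196, 2.9000, 4.0992, 5.1269]

beam 1: φ=-135°, α=240°
  direction (-0.5000, -0.8660); cell (5,2); t to first gridline: x 0.8800, y 0.5196 (then +2.0000 / +1.1547)
    (5,1) via y @ 0.5196  # hit
  → r_1 = 0.5196
beam 2: φ=-45°, α=330°
  direction (0.8660, -0.5000); cell (5,2); t to first gridline: x 0.6466, y 0.9000 (then +1.1547 / +2.0000)
    (6,2) via x @ 0.6466
    (6,1) via y @ 0.9000
    (7,1) via x @ 1.8013
    (7,0) via y @ 2.9000  # hit
  → r_2 = 2.9000
beam 3: φ=45°, α=60°
  direction (0.5000, 0.8660); cell (5,2); t to first gridline: x 1.1200, y 0.6351 (then +2.0000 / +1.1547)
    (5,3) via y @ 0.6351
    (6,3) via x @ 1.1200
    (6,4) via y @ 1.7898
    (6,5) via y @ 2.9445
    (7,5) via x @ 3.1200
    (7,6) via y @ 4.0992  # hit
  → r_3 = 4.0992
beam 4: φ=135°, α=150°
  direction (-0.8660, 0.5000); cell (5,2); t to first gridline: x 0.5081, y 1.1000 (then +1.1547 / +2.0000)
    (4,2) via x @ 0.5081
    (4,3) via y @ 1.1000
    (3,3) via x @ 1.6628
    (2,3) via x @ 2.8175
    (2,4) via y @ 3.1000
    (1,4) via x @ 3.9722
    (1,5) via y @ 5.1000
    (0,5) via x @ 5.1269  # hit
  → r_4 = 5.1269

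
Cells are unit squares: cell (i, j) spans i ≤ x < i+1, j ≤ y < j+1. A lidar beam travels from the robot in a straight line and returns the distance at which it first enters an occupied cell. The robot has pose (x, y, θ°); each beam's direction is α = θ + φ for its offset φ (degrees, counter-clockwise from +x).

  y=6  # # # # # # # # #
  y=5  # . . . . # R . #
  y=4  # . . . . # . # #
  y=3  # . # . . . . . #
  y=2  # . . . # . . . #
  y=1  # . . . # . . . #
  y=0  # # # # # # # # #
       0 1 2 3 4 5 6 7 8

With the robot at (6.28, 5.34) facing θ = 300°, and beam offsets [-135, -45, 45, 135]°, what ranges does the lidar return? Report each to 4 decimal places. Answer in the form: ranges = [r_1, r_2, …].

beam 1: φ=-135°, α=165°
  d=(-0.9659,0.2588)  start (6,5)  tX=0.2899 tY=2.5500  stride 1/|dx|=1.0353 1/|dy|=3.8637
    cross x-line → (5,5), t=0.2899 (wall)
  → r_1 = 0.2899
beam 2: φ=-45°, α=255°
  d=(-0.2588,-0.9659)  start (6,5)  tX=1.0818 tY=0.3520  stride 1/|dx|=3.8637 1/|dy|=1.0353
    cross y-line → (6,4), t=0.3520
    cross x-line → (5,4), t=1.0818 (wall)
  → r_2 = 1.0818
beam 3: φ=45°, α=345°
  d=(0.9659,-0.2588)  start (6,5)  tX=0.7454 tY=1.3137  stride 1/|dx|=1.0353 1/|dy|=3.8637
    cross x-line → (7,5), t=0.7454
    cross y-line → (7,4), t=1.3137 (wall)
  → r_3 = 1.3137
beam 4: φ=135°, α=75°
  d=(0.2588,0.9659)  start (6,5)  tX=2.7819 tY=0.6833  stride 1/|dx|=3.8637 1/|dy|=1.0353
    cross y-line → (6,6), t=0.6833 (wall)
  → r_4 = 0.6833

ranges = [0.2899, 1.0818, 1.3137, 0.6833]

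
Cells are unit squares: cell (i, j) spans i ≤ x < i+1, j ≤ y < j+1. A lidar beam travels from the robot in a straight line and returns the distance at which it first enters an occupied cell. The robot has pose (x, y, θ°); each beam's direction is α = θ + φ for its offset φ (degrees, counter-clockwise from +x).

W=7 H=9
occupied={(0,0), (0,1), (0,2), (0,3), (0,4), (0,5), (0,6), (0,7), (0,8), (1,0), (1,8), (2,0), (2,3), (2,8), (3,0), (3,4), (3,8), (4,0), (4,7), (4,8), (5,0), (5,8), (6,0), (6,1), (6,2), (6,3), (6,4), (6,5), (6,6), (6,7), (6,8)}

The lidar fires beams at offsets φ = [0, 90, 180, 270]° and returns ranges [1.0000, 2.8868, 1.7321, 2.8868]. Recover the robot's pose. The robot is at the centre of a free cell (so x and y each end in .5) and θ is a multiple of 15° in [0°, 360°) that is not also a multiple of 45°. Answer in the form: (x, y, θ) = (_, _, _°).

The pose lattice has 32·16 = 512 candidates. Test each by forward raycasting.
  (3.5, 5.5, 255°): beam 1 = 0.5176 ≠ 1.0000 ✗
  (4.5, 4.5, 165°): beam 1 = 0.5176 ≠ 1.0000 ✗
  (3.5, 2.5, 75°): beam 1 = 1.5529 ≠ 1.0000 ✗
  (1.5, 4.5, 345°): beam 1 = 1.5529 ≠ 1.0000 ✗
  (5.5, 1.5, 345°): beam 1 = 0.5176 ≠ 1.0000 ✗
  …
  (3.5, 2.5, 120°): r_1=1.0000, r_2=2.8868, r_3=1.7321, r_4=2.8868 — all match ✓
Only this pose fits every beam.

(x, y, θ) = (3.5, 2.5, 120°)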